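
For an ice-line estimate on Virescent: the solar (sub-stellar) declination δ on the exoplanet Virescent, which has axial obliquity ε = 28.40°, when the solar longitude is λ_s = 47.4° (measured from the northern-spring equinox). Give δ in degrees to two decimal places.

sin δ = sin ε · sin λ_s = sin 28.40° × sin 47.4° = 0.350106.
δ = arcsin(0.350106) = +20.49°.

δ = +20.49°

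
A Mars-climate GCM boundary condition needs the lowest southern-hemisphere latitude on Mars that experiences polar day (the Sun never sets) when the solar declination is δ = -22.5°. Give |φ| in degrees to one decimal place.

|φ| = 67.5°

Polar day requires cos H₀ = −tan φ tan δ ≤ −1, i.e. tan φ tan δ ≥ 1.
The boundary is |tan φ| · |tan δ| = 1, so |φ| = 90° − |δ| = 90° − 22.5° = 67.5° in the southern hemisphere.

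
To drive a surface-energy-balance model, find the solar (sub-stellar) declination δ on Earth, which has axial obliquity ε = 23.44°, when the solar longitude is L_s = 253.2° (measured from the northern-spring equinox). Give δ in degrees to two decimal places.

δ = -22.38°

sin δ = sin ε · sin L_s = sin 23.44° × sin 253.2° = -0.380811.
δ = arcsin(-0.380811) = -22.38°.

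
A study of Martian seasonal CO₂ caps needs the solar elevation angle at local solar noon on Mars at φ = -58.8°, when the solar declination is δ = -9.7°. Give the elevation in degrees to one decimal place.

At local noon the hour angle is zero, so the zenith angle equals |φ − δ| = |-58.8° − (-9.700°)| = 49.100°.
Elevation = 90° − 49.100° = 40.9°.

40.9°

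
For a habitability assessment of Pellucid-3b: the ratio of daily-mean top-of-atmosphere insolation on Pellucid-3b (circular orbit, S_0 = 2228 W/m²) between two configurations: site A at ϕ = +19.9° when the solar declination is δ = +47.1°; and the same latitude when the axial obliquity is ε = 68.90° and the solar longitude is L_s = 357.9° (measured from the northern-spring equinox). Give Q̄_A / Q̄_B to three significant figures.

Q̄_A / Q̄_B ≈ 1.17

— Configuration A (ϕ=+19.9°):
cos h₀ = −tan(+19.9°) tan(+47.100°) = -0.3896, h₀ = 1.9709 rad.
Bracket: h₀ sin ϕ sin δ + cos ϕ cos δ sin h₀ = 1.9709×0.34038×0.73254 + 0.94029×0.68072×0.92100 = 0.491428 + 0.589508 = 1.080936.
Q̄ = (S_0/π) × [bracket] = (2228/π) × 1.080936 = 766.59 W/m².
— Configuration B (ϕ=+19.9°):
Solar declination: sin δ = sin ε · sin L_s = sin 68.90° × sin 357.9° = -0.03419, so δ = -1.959°.
cos h₀ = −tan(+19.9°) tan(-1.959°) = 0.0124, h₀ = 1.5584 rad.
Bracket: h₀ sin ϕ sin δ + cos ϕ cos δ sin h₀ = 1.5584×0.34038×-0.03419 + 0.94029×0.99942×0.99992 = -0.018136 + 0.939669 = 0.921533.
Q̄ = (S_0/π) × [bracket] = (2228/π) × 0.921533 = 653.55 W/m².
Ratio Q̄_A / Q̄_B = 766.59 / 653.55 = 1.173.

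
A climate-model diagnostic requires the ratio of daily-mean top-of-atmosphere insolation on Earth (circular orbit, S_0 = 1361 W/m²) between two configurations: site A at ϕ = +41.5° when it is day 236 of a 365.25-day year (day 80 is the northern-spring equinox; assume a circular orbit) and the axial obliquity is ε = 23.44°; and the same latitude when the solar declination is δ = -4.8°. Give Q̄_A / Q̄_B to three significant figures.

Q̄_A / Q̄_B ≈ 1.41

— Configuration A (ϕ=+41.5°):
Solar longitude: L_s = 360° × (236 − 80)/365.25 = 153.758°.
sin δ = sin 23.44° × sin 153.758° = 0.17589, so δ = +10.130°.
cos h₀ = −tan(+41.5°) tan(+10.130°) = -0.1581, h₀ = 1.7295 rad.
Bracket: h₀ sin ϕ sin δ + cos ϕ cos δ sin h₀ = 1.7295×0.66262×0.17589 + 0.74896×0.98441×0.98743 = 0.201570 + 0.728016 = 0.929586.
Q̄ = (S_0/π) × [bracket] = (1361/π) × 0.929586 = 402.72 W/m².
— Configuration B (ϕ=+41.5°):
cos h₀ = −tan(+41.5°) tan(-4.800°) = 0.0743, h₀ = 1.4964 rad.
Bracket: h₀ sin ϕ sin δ + cos ϕ cos δ sin h₀ = 1.4964×0.66262×-0.08368 + 0.74896×0.99649×0.99724 = -0.082972 + 0.744271 = 0.661299.
Q̄ = (S_0/π) × [bracket] = (1361/π) × 0.661299 = 286.49 W/m².
Ratio Q̄_A / Q̄_B = 402.72 / 286.49 = 1.406.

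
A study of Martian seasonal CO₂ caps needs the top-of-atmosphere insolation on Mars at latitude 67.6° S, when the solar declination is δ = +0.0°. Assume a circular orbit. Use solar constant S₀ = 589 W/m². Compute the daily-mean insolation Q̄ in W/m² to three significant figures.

cos H₀ = −tan(-67.6°) tan(+0.000°) = 0.0000, H₀ = 1.5708 rad.
Bracket: H₀ sin φ sin δ + cos φ cos δ sin H₀ = 1.5708×-0.92455×0.00000 + 0.38107×1.00000×1.00000 = -0.000000 + 0.381070 = 0.381070.
Q̄ = (S₀/π) × [bracket] = (589/π) × 0.381070 = 71.44 W/m².

Q̄ ≈ 71.4 W/m²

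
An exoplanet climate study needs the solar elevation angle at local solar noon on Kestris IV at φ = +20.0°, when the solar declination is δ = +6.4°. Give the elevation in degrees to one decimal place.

76.4°

At local noon the hour angle is zero, so the zenith angle equals |φ − δ| = |+20.0° − (+6.400°)| = 13.600°.
Elevation = 90° − 13.600° = 76.4°.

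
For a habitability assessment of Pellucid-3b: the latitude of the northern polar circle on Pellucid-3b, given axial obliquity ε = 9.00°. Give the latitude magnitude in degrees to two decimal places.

The polar circle is the lowest latitude that experiences at least one full rotation of continuous daylight at the northern-summer solstice; it lies at |φ| = 90° − ε = 90° − 9.00° = 81.00°.

81.00°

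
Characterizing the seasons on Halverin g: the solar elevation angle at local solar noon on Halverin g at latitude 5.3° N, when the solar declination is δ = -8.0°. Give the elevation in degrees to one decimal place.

76.7°

At local noon the hour angle is zero, so the zenith angle equals |φ − δ| = |+5.3° − (-8.000°)| = 13.300°.
Elevation = 90° − 13.300° = 76.7°.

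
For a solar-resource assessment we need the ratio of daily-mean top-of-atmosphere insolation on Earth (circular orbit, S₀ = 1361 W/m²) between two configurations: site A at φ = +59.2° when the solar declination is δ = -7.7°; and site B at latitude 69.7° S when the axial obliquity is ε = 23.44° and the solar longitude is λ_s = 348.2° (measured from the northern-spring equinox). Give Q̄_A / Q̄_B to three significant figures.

Q̄_A / Q̄_B ≈ 0.717

— Configuration A (φ=+59.2°):
cos H₀ = −tan(+59.2°) tan(-7.700°) = 0.2268, H₀ = 1.3420 rad.
Bracket: H₀ sin φ sin δ + cos φ cos δ sin H₀ = 1.3420×0.85896×-0.13399 + 0.51204×0.99098×0.97394 = -0.154454 + 0.494198 = 0.339744.
Q̄ = (S₀/π) × [bracket] = (1361/π) × 0.339744 = 147.18 W/m².
— Configuration B (φ=-69.7°):
Solar declination: sin δ = sin ε · sin λ_s = sin 23.44° × sin 348.2° = -0.08135, so δ = -4.666°.
cos H₀ = −tan(-69.7°) tan(-4.666°) = -0.2206, H₀ = 1.7933 rad.
Bracket: H₀ sin φ sin δ + cos φ cos δ sin H₀ = 1.7933×-0.93789×-0.08135 + 0.34694×0.99669×0.97536 = 0.136824 + 0.337271 = 0.474095.
Q̄ = (S₀/π) × [bracket] = (1361/π) × 0.474095 = 205.39 W/m².
Ratio Q̄_A / Q̄_B = 147.18 / 205.39 = 0.7166.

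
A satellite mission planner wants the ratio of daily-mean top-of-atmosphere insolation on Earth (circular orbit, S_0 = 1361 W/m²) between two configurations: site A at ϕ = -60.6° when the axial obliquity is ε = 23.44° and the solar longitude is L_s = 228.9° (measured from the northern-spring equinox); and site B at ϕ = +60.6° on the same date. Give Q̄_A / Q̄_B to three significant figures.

Q̄_A / Q̄_B ≈ 7.17

— Configuration A (ϕ=-60.6°):
Solar declination: sin δ = sin ε · sin L_s = sin 23.44° × sin 228.9° = -0.29976, so δ = -17.443°.
cos h₀ = −tan(-60.6°) tan(-17.443°) = -0.5576, h₀ = 2.1623 rad.
Bracket: h₀ sin ϕ sin δ + cos ϕ cos δ sin h₀ = 2.1623×-0.87121×-0.29976 + 0.49090×0.95402×0.83009 = 0.564693 + 0.388755 = 0.953448.
Q̄ = (S_0/π) × [bracket] = (1361/π) × 0.953448 = 413.05 W/m².
— Configuration B (ϕ=+60.6°):
cos h₀ = −tan(+60.6°) tan(-17.443°) = 0.5576, h₀ = 0.9793 rad.
Bracket: h₀ sin ϕ sin δ + cos ϕ cos δ sin h₀ = 0.9793×0.87121×-0.29976 + 0.49090×0.95402×0.83009 = -0.255748 + 0.388755 = 0.133007.
Q̄ = (S_0/π) × [bracket] = (1361/π) × 0.133007 = 57.621 W/m².
Ratio Q̄_A / Q̄_B = 413.05 / 57.621 = 7.168.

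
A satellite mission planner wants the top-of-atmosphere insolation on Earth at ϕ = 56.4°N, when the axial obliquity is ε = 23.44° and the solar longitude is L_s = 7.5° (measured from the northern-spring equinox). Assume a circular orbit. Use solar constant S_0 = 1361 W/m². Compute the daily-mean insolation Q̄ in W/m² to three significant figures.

Q̄ ≈ 270 W/m²

Solar declination: sin δ = sin ε · sin L_s = sin 23.44° × sin 7.5° = 0.05192, so δ = +2.976°.
cos h₀ = −tan(+56.4°) tan(+2.976°) = -0.0783, h₀ = 1.6491 rad.
Bracket: h₀ sin ϕ sin δ + cos ϕ cos δ sin h₀ = 1.6491×0.83292×0.05192 + 0.55339×0.99865×0.99693 = 0.071316 + 0.550946 = 0.622262.
Q̄ = (S_0/π) × [bracket] = (1361/π) × 0.622262 = 269.6 W/m².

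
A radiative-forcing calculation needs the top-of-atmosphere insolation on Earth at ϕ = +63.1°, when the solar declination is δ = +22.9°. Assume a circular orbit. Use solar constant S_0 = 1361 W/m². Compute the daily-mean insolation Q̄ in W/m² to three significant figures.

Q̄ ≈ 484 W/m²

cos h₀ = −tan(+63.1°) tan(+22.900°) = -0.8326, h₀ = 2.5546 rad.
Bracket: h₀ sin ϕ sin δ + cos ϕ cos δ sin h₀ = 2.5546×0.89180×0.38912 + 0.45243×0.92119×0.55383 = 0.886490 + 0.230822 = 1.117312.
Q̄ = (S_0/π) × [bracket] = (1361/π) × 1.117312 = 484.0 W/m².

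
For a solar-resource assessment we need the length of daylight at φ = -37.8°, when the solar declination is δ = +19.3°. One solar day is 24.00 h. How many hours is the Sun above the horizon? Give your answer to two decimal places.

9.90 h

cos H₀ = −tan φ · tan δ = −tan(-37.8°) × tan(+19.300°) = 0.2716, so H₀ = 1.2957 rad = 74.24°.
Daylight = 2H₀/(2π) × 24.00 h = (1.2957/π) × 24.00 = 9.90 h.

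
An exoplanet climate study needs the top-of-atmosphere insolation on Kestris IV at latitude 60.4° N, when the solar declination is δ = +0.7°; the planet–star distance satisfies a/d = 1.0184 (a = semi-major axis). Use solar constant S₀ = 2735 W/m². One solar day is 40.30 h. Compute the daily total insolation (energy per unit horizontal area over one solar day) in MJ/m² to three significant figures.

66.9 MJ/m²

cos H₀ = −tan(+60.4°) tan(+0.700°) = -0.0215, H₀ = 1.5923 rad.
Bracket: H₀ sin φ sin δ + cos φ cos δ sin H₀ = 1.5923×0.86949×0.01222 + 0.49394×0.99993×0.99977 = 0.016918 + 0.493792 = 0.510710.
Inverse-square distance factor (a/d)² = 1.0184² = 1.037139.
Q̄ = (S₀/π) × 1.037139 × [bracket] = (2735/π) × 1.037139 × 0.510710 = 461.13 W/m².
Daily total = Q̄ × 40.30 h × 3600 s/h = 461.13 × 40.30 × 3600 / 10⁶ = 66.90 MJ/m².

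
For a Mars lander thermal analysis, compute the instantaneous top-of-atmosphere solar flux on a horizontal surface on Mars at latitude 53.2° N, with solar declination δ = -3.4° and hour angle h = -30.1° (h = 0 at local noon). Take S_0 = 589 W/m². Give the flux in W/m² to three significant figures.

cos θ_z = sin ϕ sin δ + cos ϕ cos δ cos h = -0.047488 + 0.517334 = 0.469846.
Flux = S_0 · cos θ_z = 589 × 0.469846 = 276.7 W/m².

277 W/m²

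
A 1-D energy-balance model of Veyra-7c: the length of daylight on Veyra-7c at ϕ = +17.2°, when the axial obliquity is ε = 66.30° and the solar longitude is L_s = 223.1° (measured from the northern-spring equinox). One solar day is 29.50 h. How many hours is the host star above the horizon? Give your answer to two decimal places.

Solar declination: sin δ = sin ε · sin L_s = sin 66.30° × sin 223.1° = -0.62565, so δ = -38.730°.
cos h₀ = −tan ϕ · tan δ = −tan(+17.2°) × tan(-38.730°) = 0.2483, so h₀ = 1.3199 rad = 75.63°.
Daylight = 2h₀/(2π) × 29.50 h = (1.3199/π) × 29.50 = 12.39 h.

12.39 h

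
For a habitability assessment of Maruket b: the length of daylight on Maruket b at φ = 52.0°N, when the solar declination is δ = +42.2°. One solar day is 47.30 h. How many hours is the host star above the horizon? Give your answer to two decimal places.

47.30 h

Sunrise equation: cos H₀ = −tan φ · tan δ = -1.1606 ≤ −1, so the host star never sets (polar day) and H₀ = π.
Daylight = 2H₀/(2π) × 47.30 h = (3.1416/π) × 47.30 = 47.30 h.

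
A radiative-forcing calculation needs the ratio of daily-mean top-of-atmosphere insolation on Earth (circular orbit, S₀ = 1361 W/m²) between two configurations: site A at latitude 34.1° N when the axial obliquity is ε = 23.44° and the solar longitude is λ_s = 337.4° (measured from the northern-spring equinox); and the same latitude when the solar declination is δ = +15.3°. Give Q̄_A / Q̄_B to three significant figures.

Q̄_A / Q̄_B ≈ 0.659

— Configuration A (φ=+34.1°):
Solar declination: sin δ = sin ε · sin λ_s = sin 23.44° × sin 337.4° = -0.15287, so δ = -8.793°.
cos H₀ = −tan(+34.1°) tan(-8.793°) = 0.1047, H₀ = 1.4659 rad.
Bracket: H₀ sin φ sin δ + cos φ cos δ sin H₀ = 1.4659×0.56064×-0.15287 + 0.82806×0.98825×0.99450 = -0.125635 + 0.813829 = 0.688194.
Q̄ = (S₀/π) × [bracket] = (1361/π) × 0.688194 = 298.14 W/m².
— Configuration B (φ=+34.1°):
cos H₀ = −tan(+34.1°) tan(+15.300°) = -0.1852, H₀ = 1.7571 rad.
Bracket: H₀ sin φ sin δ + cos φ cos δ sin H₀ = 1.7571×0.56064×0.26387 + 0.82806×0.96456×0.98270 = 0.259938 + 0.784896 = 1.044834.
Q̄ = (S₀/π) × [bracket] = (1361/π) × 1.044834 = 452.64 W/m².
Ratio Q̄_A / Q̄_B = 298.14 / 452.64 = 0.6587.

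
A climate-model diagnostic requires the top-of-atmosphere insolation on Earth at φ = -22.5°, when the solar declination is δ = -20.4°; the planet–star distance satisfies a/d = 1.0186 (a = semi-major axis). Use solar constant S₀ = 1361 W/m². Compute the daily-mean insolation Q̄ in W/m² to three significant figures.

cos H₀ = −tan(-22.5°) tan(-20.400°) = -0.1540, H₀ = 1.7255 rad.
Bracket: H₀ sin φ sin δ + cos φ cos δ sin H₀ = 1.7255×-0.38268×-0.34857 + 0.92388×0.93728×0.98806 = 0.230166 + 0.855595 = 1.085761.
Inverse-square distance factor (a/d)² = 1.0186² = 1.037546.
Q̄ = (S₀/π) × 1.037546 × [bracket] = (1361/π) × 1.037546 × 1.085761 = 488.0 W/m².

Q̄ ≈ 488 W/m²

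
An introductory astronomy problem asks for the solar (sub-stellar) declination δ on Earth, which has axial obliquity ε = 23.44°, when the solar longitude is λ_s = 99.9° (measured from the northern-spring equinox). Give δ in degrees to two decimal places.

δ = +23.07°

sin δ = sin ε · sin λ_s = sin 23.44° × sin 99.9° = 0.391865.
δ = arcsin(0.391865) = +23.07°.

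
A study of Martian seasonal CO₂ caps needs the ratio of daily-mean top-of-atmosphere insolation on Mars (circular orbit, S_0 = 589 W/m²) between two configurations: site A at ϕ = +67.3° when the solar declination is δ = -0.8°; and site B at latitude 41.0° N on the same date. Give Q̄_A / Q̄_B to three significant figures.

— Configuration A (ϕ=+67.3°):
cos h₀ = −tan(+67.3°) tan(-0.800°) = 0.0334, h₀ = 1.5374 rad.
Bracket: h₀ sin ϕ sin δ + cos ϕ cos δ sin h₀ = 1.5374×0.92254×-0.01396 + 0.38591×0.99990×0.99944 = -0.019800 + 0.385655 = 0.365855.
Q̄ = (S_0/π) × [bracket] = (589/π) × 0.365855 = 68.592 W/m².
— Configuration B (ϕ=+41.0°):
cos h₀ = −tan(+41.0°) tan(-0.800°) = 0.0121, h₀ = 1.5587 rad.
Bracket: h₀ sin ϕ sin δ + cos ϕ cos δ sin h₀ = 1.5587×0.65606×-0.01396 + 0.75471×0.99990×0.99993 = -0.014276 + 0.754582 = 0.740306.
Q̄ = (S_0/π) × [bracket] = (589/π) × 0.740306 = 138.80 W/m².
Ratio Q̄_A / Q̄_B = 68.592 / 138.80 = 0.4942.

Q̄_A / Q̄_B ≈ 0.494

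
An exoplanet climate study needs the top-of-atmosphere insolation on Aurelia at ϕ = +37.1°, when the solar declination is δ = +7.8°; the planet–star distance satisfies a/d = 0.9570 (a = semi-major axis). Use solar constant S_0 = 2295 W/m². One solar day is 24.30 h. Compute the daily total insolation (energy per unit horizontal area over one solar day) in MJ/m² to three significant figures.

cos h₀ = −tan(+37.1°) tan(+7.800°) = -0.1036, h₀ = 1.6746 rad.
Bracket: h₀ sin ϕ sin δ + cos ϕ cos δ sin h₀ = 1.6746×0.60321×0.13572 + 0.79758×0.99075×0.99462 = 0.137096 + 0.785951 = 0.923047.
Inverse-square distance factor (a/d)² = 0.9570² = 0.915849.
Q̄ = (S_0/π) × 0.915849 × [bracket] = (2295/π) × 0.915849 × 0.923047 = 617.56 W/m².
Daily total = Q̄ × 24.30 h × 3600 s/h = 617.56 × 24.30 × 3600 / 10⁶ = 54.02 MJ/m².

54.0 MJ/m²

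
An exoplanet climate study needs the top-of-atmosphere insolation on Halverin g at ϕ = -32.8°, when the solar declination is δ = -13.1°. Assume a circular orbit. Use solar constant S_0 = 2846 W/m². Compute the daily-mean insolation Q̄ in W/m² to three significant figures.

Q̄ ≈ 925 W/m²

cos h₀ = −tan(-32.8°) tan(-13.100°) = -0.1500, h₀ = 1.7213 rad.
Bracket: h₀ sin ϕ sin δ + cos ϕ cos δ sin h₀ = 1.7213×-0.54171×-0.22665 + 0.84057×0.97398×0.98869 = 0.211339 + 0.809439 = 1.020778.
Q̄ = (S_0/π) × [bracket] = (2846/π) × 1.020778 = 924.7 W/m².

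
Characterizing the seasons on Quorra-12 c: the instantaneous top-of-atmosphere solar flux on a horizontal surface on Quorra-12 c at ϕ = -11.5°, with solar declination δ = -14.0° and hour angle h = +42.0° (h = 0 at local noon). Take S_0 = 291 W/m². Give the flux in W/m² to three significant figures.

220 W/m²

cos θ_z = sin ϕ sin δ + cos ϕ cos δ cos h = 0.048231 + 0.706595 = 0.754826.
Flux = S_0 · cos θ_z = 291 × 0.754826 = 219.7 W/m².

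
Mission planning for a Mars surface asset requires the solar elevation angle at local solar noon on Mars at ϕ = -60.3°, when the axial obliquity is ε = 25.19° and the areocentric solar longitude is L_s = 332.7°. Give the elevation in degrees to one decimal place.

sin δ = sin 25.19° × sin 332.7° = -0.19521, so δ = -11.257°.
At local noon the hour angle is zero, so the zenith angle equals |ϕ − δ| = |-60.3° − (-11.257°)| = 49.043°.
Elevation = 90° − 49.043° = 41.0°.

41.0°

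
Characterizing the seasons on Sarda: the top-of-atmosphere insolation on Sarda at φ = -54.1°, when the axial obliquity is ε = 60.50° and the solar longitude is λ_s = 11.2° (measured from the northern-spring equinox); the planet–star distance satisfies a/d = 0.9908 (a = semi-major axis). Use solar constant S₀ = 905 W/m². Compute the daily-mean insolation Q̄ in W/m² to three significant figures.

Q̄ ≈ 107 W/m²

Solar declination: sin δ = sin ε · sin λ_s = sin 60.50° × sin 11.2° = 0.16905, so δ = +9.733°.
cos H₀ = −tan(-54.1°) tan(+9.733°) = 0.2369, H₀ = 1.3316 rad.
Bracket: H₀ sin φ sin δ + cos φ cos δ sin H₀ = 1.3316×-0.81004×0.16905 + 0.58637×0.98561×0.97152 = -0.182346 + 0.561473 = 0.379127.
Inverse-square distance factor (a/d)² = 0.9908² = 0.981685.
Q̄ = (S₀/π) × 0.981685 × [bracket] = (905/π) × 0.981685 × 0.379127 = 107.2 W/m².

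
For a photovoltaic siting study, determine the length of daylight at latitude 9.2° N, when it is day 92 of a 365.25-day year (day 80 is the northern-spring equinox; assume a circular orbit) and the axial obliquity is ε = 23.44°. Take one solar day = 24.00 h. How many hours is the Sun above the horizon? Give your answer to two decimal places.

Solar longitude: λ_s = 360° × (92 − 80)/365.25 = 11.828°.
sin δ = sin 23.44° × sin 11.828° = 0.08153, so δ = +4.677°.
cos H₀ = −tan φ · tan δ = −tan(+9.2°) × tan(+4.677°) = -0.0132, so H₀ = 1.5840 rad = 90.76°.
Daylight = 2H₀/(2π) × 24.00 h = (1.5840/π) × 24.00 = 12.10 h.

12.10 h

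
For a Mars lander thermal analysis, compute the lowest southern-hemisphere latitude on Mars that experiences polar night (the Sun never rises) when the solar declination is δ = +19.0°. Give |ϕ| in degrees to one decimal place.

|ϕ| = 71.0°

Polar night requires cos h₀ = −tan ϕ tan δ ≥ 1, i.e. tan ϕ tan δ ≤ −1.
The boundary is |tan ϕ| · |tan δ| = 1, so |ϕ| = 90° − |δ| = 90° − 19.0° = 71.0° in the southern hemisphere.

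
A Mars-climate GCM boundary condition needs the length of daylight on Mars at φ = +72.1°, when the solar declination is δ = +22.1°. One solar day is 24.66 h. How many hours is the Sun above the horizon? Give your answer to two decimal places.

Sunrise equation: cos H₀ = −tan φ · tan δ = -1.2572 ≤ −1, so the Sun never sets (polar day) and H₀ = π.
Daylight = 2H₀/(2π) × 24.66 h = (3.1416/π) × 24.66 = 24.66 h.

24.66 h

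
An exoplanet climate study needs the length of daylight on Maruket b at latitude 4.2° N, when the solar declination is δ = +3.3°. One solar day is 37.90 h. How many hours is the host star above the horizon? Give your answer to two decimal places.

cos H₀ = −tan φ · tan δ = −tan(+4.2°) × tan(+3.300°) = -0.0042, so H₀ = 1.5750 rad = 90.24°.
Daylight = 2H₀/(2π) × 37.90 h = (1.5750/π) × 37.90 = 19.00 h.

19.00 h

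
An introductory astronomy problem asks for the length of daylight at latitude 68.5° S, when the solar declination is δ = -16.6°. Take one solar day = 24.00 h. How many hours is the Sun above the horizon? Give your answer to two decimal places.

18.56 h

cos H₀ = −tan φ · tan δ = −tan(-68.5°) × tan(-16.600°) = -0.7568, so H₀ = 2.4292 rad = 139.18°.
Daylight = 2H₀/(2π) × 24.00 h = (2.4292/π) × 24.00 = 18.56 h.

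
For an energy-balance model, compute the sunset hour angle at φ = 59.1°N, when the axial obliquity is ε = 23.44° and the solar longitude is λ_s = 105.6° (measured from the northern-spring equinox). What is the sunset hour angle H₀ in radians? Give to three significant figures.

Solar declination: sin δ = sin ε · sin λ_s = sin 23.44° × sin 105.6° = 0.38313, so δ = +22.528°.
cos H₀ = −tan φ · tan δ = −tan(+59.1°) × tan(+22.528°) = -0.6931, so H₀ = 2.3365 rad = 133.87°.

H₀ = 2.34 rad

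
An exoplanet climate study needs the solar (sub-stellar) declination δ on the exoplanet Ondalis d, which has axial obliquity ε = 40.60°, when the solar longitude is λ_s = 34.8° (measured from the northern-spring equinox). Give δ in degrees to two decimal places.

sin δ = sin ε · sin λ_s = sin 40.60° × sin 34.8° = 0.371406.
δ = arcsin(0.371406) = +21.80°.

δ = +21.80°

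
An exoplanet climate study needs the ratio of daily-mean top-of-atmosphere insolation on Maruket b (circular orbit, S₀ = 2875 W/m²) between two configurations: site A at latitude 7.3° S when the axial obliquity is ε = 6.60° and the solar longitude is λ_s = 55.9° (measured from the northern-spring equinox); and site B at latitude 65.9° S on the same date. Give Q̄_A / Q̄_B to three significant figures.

Q̄_A / Q̄_B ≈ 3.47

— Configuration A (φ=-7.3°):
Solar declination: sin δ = sin ε · sin λ_s = sin 6.60° × sin 55.9° = 0.09517, so δ = +5.461°.
cos H₀ = −tan(-7.3°) tan(+5.461°) = 0.0122, H₀ = 1.5585 rad.
Bracket: H₀ sin φ sin δ + cos φ cos δ sin H₀ = 1.5585×-0.12706×0.09517 + 0.99189×0.99546×0.99992 = -0.018846 + 0.987308 = 0.968462.
Q̄ = (S₀/π) × [bracket] = (2875/π) × 0.968462 = 886.28 W/m².
— Configuration B (φ=-65.9°):
cos H₀ = −tan(-65.9°) tan(+5.461°) = 0.2137, H₀ = 1.3554 rad.
Bracket: H₀ sin φ sin δ + cos φ cos δ sin H₀ = 1.3554×-0.91283×0.09517 + 0.40833×0.99546×0.97689 = -0.117749 + 0.397083 = 0.279334.
Q̄ = (S₀/π) × [bracket] = (2875/π) × 0.279334 = 255.63 W/m².
Ratio Q̄_A / Q̄_B = 886.28 / 255.63 = 3.467.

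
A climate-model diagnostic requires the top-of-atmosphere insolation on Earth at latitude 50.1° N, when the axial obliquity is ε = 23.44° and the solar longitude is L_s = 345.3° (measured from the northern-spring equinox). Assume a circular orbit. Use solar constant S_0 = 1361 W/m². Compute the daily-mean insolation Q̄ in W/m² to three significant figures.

Solar declination: sin δ = sin ε · sin L_s = sin 23.44° × sin 345.3° = -0.10094, so δ = -5.793°.
cos h₀ = −tan(+50.1°) tan(-5.793°) = 0.1213, h₀ = 1.4492 rad.
Bracket: h₀ sin ϕ sin δ + cos ϕ cos δ sin h₀ = 1.4492×0.76717×-0.10094 + 0.64145×0.99489×0.99261 = -0.112223 + 0.633456 = 0.521233.
Q̄ = (S_0/π) × [bracket] = (1361/π) × 0.521233 = 225.8 W/m².

Q̄ ≈ 226 W/m²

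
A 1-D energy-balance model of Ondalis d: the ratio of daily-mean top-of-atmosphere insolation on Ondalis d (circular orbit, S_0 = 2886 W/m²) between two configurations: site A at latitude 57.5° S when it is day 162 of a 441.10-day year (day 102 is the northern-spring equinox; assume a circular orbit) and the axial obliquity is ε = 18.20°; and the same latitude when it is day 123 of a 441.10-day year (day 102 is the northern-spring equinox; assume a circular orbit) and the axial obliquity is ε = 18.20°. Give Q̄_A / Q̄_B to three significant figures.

— Configuration A (ϕ=-57.5°):
Solar longitude: L_s = 360° × (162 − 102)/441.10 = 48.968°.
sin δ = sin 18.20° × sin 48.968° = 0.23561, so δ = +13.628°.
cos h₀ = −tan(-57.5°) tan(+13.628°) = 0.3805, h₀ = 1.1804 rad.
Bracket: h₀ sin ϕ sin δ + cos ϕ cos δ sin h₀ = 1.1804×-0.84339×0.23561 + 0.53730×0.97185×0.92476 = -0.234559 + 0.482887 = 0.248328.
Q̄ = (S_0/π) × [bracket] = (2886/π) × 0.248328 = 228.12 W/m².
— Configuration B (ϕ=-57.5°):
Solar longitude: L_s = 360° × (123 − 102)/441.10 = 17.139°.
sin δ = sin 18.20° × sin 17.139° = 0.09204, so δ = +5.281°.
cos h₀ = −tan(-57.5°) tan(+5.281°) = 0.1451, h₀ = 1.4252 rad.
Bracket: h₀ sin ϕ sin δ + cos ϕ cos δ sin h₀ = 1.4252×-0.84339×0.09204 + 0.53730×0.99576×0.98942 = -0.110632 + 0.529361 = 0.418729.
Q̄ = (S_0/π) × [bracket] = (2886/π) × 0.418729 = 384.66 W/m².
Ratio Q̄_A / Q̄_B = 228.12 / 384.66 = 0.5930.

Q̄_A / Q̄_B ≈ 0.593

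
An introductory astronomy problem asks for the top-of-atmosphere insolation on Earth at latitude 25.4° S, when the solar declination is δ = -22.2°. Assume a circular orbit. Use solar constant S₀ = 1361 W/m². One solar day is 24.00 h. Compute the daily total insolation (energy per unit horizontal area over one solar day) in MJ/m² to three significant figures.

41.4 MJ/m²

cos H₀ = −tan(-25.4°) tan(-22.200°) = -0.1938, H₀ = 1.7658 rad.
Bracket: H₀ sin φ sin δ + cos φ cos δ sin H₀ = 1.7658×-0.42894×-0.37784 + 0.90334×0.92587×0.98105 = 0.286184 + 0.820526 = 1.106710.
Q̄ = (S₀/π) × [bracket] = (1361/π) × 1.106710 = 479.45 W/m².
Daily total = Q̄ × 24.00 h × 3600 s/h = 479.45 × 24.00 × 3600 / 10⁶ = 41.42 MJ/m².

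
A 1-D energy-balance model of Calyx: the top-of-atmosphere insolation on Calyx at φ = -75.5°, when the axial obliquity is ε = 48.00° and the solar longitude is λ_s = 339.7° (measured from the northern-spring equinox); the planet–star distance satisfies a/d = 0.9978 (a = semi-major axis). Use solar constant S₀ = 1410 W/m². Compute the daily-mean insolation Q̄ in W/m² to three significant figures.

Q̄ ≈ 350 W/m²

Solar declination: sin δ = sin ε · sin λ_s = sin 48.00° × sin 339.7° = -0.25782, so δ = -14.941°.
cos H₀ = −tan(-75.5°) tan(-14.941°) = -1.0318 ≤ −1 ⇒ polar day, H₀ = π.
Bracket: H₀ sin φ sin δ + cos φ cos δ sin H₀ = 3.1416×-0.96815×-0.25782 + 0.25038×0.96619×0.00000 = 0.784170 + 0.000000 = 0.784170.
Inverse-square distance factor (a/d)² = 0.9978² = 0.995605.
Q̄ = (S₀/π) × 0.995605 × [bracket] = (1410/π) × 0.995605 × 0.784170 = 350.4 W/m².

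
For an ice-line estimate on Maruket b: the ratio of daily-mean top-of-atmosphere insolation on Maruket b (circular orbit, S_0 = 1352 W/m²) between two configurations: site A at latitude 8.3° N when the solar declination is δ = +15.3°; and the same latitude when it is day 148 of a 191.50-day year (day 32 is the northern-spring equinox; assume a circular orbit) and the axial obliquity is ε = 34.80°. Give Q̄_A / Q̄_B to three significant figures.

— Configuration A (ϕ=+8.3°):
cos h₀ = −tan(+8.3°) tan(+15.300°) = -0.0399, h₀ = 1.6107 rad.
Bracket: h₀ sin ϕ sin δ + cos ϕ cos δ sin h₀ = 1.6107×0.14436×0.26387 + 0.98953×0.96456×0.99920 = 0.061355 + 0.953697 = 1.015052.
Q̄ = (S_0/π) × [bracket] = (1352/π) × 1.015052 = 436.83 W/m².
— Configuration B (ϕ=+8.3°):
Solar longitude: L_s = 360° × (148 − 32)/191.50 = 218.068°.
sin δ = sin 34.80° × sin 218.068° = -0.35190, so δ = -20.604°.
cos h₀ = −tan(+8.3°) tan(-20.604°) = 0.0548, h₀ = 1.5159 rad.
Bracket: h₀ sin ϕ sin δ + cos ϕ cos δ sin h₀ = 1.5159×0.14436×-0.35190 + 0.98953×0.93604×0.99849 = -0.077008 + 0.924841 = 0.847833.
Q̄ = (S_0/π) × [bracket] = (1352/π) × 0.847833 = 364.87 W/m².
Ratio Q̄_A / Q̄_B = 436.83 / 364.87 = 1.197.

Q̄_A / Q̄_B ≈ 1.20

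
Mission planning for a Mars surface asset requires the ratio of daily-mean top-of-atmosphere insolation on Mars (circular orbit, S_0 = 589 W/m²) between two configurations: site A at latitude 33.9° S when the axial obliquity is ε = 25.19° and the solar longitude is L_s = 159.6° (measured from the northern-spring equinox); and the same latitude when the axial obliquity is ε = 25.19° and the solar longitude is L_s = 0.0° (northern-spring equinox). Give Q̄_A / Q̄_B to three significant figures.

— Configuration A (ϕ=-33.9°):
Solar declination: sin δ = sin ε · sin L_s = sin 25.19° × sin 159.6° = 0.14836, so δ = +8.532°.
cos h₀ = −tan(-33.9°) tan(+8.532°) = 0.1008, h₀ = 1.4698 rad.
Bracket: h₀ sin ϕ sin δ + cos ϕ cos δ sin h₀ = 1.4698×-0.55775×0.14836 + 0.83001×0.98893×0.99491 = -0.121623 + 0.816644 = 0.695021.
Q̄ = (S_0/π) × [bracket] = (589/π) × 0.695021 = 130.31 W/m².
— Configuration B (ϕ=-33.9°):
Solar declination: sin δ = sin ε · sin L_s = sin 25.19° × sin 0.0° = 0.00000, so δ = +0.000°.
cos h₀ = −tan(-33.9°) tan(+0.000°) = 0.0000, h₀ = 1.5708 rad.
Bracket: h₀ sin ϕ sin δ + cos ϕ cos δ sin h₀ = 1.5708×-0.55775×0.00000 + 0.83001×1.00000×1.00000 = -0.000000 + 0.830010 = 0.830010.
Q̄ = (S_0/π) × [bracket] = (589/π) × 0.830010 = 155.61 W/m².
Ratio Q̄_A / Q̄_B = 130.31 / 155.61 = 0.8374.

Q̄_A / Q̄_B ≈ 0.837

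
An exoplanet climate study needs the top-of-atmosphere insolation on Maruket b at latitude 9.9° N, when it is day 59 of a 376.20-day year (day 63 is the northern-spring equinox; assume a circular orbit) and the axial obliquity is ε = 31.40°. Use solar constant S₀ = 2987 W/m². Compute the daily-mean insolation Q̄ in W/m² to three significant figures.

Q̄ ≈ 927 W/m²

Solar longitude: λ_s = 360° × (59 − 63)/376.20 = -3.828°, i.e. -3.828° + 360° = 356.172°.
sin δ = sin 31.40° × sin 356.172° = -0.03478, so δ = -1.993°.
cos H₀ = −tan(+9.9°) tan(-1.993°) = 0.0061, H₀ = 1.5647 rad.
Bracket: H₀ sin φ sin δ + cos φ cos δ sin H₀ = 1.5647×0.17193×-0.03478 + 0.98511×0.99939×0.99998 = -0.009356 + 0.984489 = 0.975133.
Q̄ = (S₀/π) × [bracket] = (2987/π) × 0.975133 = 927.1 W/m².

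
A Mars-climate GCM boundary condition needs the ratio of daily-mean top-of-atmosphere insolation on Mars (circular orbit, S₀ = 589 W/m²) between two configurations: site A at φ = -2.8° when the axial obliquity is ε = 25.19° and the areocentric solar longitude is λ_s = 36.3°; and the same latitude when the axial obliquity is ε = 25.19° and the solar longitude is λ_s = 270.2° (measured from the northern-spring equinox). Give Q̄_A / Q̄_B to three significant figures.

— Configuration A (φ=-2.8°):
sin δ = sin 25.19° × sin 36.3° = 0.25197, so δ = +14.594°.
cos H₀ = −tan(-2.8°) tan(+14.594°) = 0.0127, H₀ = 1.5581 rad.
Bracket: H₀ sin φ sin δ + cos φ cos δ sin H₀ = 1.5581×-0.04885×0.25197 + 0.99881×0.96773×0.99992 = -0.019178 + 0.966501 = 0.947323.
Q̄ = (S₀/π) × [bracket] = (589/π) × 0.947323 = 177.61 W/m².
— Configuration B (φ=-2.8°):
Solar declination: sin δ = sin ε · sin λ_s = sin 25.19° × sin 270.2° = -0.42562, so δ = -25.190°.
cos H₀ = −tan(-2.8°) tan(-25.190°) = -0.0230, H₀ = 1.5938 rad.
Bracket: H₀ sin φ sin δ + cos φ cos δ sin H₀ = 1.5938×-0.04885×-0.42562 + 0.99881×0.90490×0.99974 = 0.033138 + 0.903588 = 0.936726.
Q̄ = (S₀/π) × [bracket] = (589/π) × 0.936726 = 175.62 W/m².
Ratio Q̄_A / Q̄_B = 177.61 / 175.62 = 1.011.

Q̄_A / Q̄_B ≈ 1.01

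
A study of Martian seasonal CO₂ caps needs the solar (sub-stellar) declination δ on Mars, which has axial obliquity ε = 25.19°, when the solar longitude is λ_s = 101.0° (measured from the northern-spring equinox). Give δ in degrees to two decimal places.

sin δ = sin ε · sin λ_s = sin 25.19° × sin 101.0° = 0.417801.
δ = arcsin(0.417801) = +24.70°.

δ = +24.70°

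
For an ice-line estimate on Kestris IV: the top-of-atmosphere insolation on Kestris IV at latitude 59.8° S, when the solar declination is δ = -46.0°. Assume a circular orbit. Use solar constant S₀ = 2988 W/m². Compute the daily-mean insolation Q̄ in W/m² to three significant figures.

Q̄ ≈ 1.86e+03 W/m²

cos H₀ = −tan(-59.8°) tan(-46.000°) = -1.7792 ≤ −1 ⇒ polar day, H₀ = π.
Bracket: H₀ sin φ sin δ + cos φ cos δ sin H₀ = 3.1416×-0.86427×-0.71934 + 0.50302×0.69466×0.00000 = 1.953145 + 0.000000 = 1.953145.
Q̄ = (S₀/π) × [bracket] = (2988/π) × 1.953145 = 1858 W/m².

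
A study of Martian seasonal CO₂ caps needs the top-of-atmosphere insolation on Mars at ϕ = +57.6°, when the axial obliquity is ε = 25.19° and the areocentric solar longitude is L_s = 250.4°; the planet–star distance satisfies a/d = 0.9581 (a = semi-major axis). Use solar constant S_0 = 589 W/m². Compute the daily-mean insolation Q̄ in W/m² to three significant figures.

Q̄ ≈ 14.0 W/m²

sin δ = sin 25.19° × sin 250.4° = -0.40096, so δ = -23.638°.
cos h₀ = −tan(+57.6°) tan(-23.638°) = 0.6897, h₀ = 0.8098 rad.
Bracket: h₀ sin ϕ sin δ + cos ϕ cos δ sin h₀ = 0.8098×0.84433×-0.40096 + 0.53583×0.91610×0.72412 = -0.274152 + 0.355452 = 0.081300.
Inverse-square distance factor (a/d)² = 0.9581² = 0.917956.
Q̄ = (S_0/π) × 0.917956 × [bracket] = (589/π) × 0.917956 × 0.081300 = 13.99 W/m².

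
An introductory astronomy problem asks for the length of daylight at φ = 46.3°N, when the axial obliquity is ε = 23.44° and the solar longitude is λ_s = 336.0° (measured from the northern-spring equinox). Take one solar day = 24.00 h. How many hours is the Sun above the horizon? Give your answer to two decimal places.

10.68 h

Solar declination: sin δ = sin ε · sin λ_s = sin 23.44° × sin 336.0° = -0.16180, so δ = -9.311°.
cos H₀ = −tan φ · tan δ = −tan(+46.3°) × tan(-9.311°) = 0.1716, so H₀ = 1.3984 rad = 80.12°.
Daylight = 2H₀/(2π) × 24.00 h = (1.3984/π) × 24.00 = 10.68 h.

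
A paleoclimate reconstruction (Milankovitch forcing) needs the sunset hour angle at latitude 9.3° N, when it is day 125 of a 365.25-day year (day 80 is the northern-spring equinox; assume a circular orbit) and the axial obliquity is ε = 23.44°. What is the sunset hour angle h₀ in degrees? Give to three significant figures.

h₀ = 92.7°

Solar longitude: L_s = 360° × (125 − 80)/365.25 = 44.353°.
sin δ = sin 23.44° × sin 44.353° = 0.27809, so δ = +16.146°.
cos h₀ = −tan ϕ · tan δ = −tan(+9.3°) × tan(+16.146°) = -0.0474, so h₀ = 1.6182 rad = 92.72°.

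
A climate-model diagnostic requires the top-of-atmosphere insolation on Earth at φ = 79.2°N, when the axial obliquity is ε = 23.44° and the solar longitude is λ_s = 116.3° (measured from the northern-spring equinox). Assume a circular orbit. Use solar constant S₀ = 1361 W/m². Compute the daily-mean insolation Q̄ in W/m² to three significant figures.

Solar declination: sin δ = sin ε · sin λ_s = sin 23.44° × sin 116.3° = 0.35661, so δ = +20.892°.
cos H₀ = −tan(+79.2°) tan(+20.892°) = -2.0010 ≤ −1 ⇒ polar day, H₀ = π.
Bracket: H₀ sin φ sin δ + cos φ cos δ sin H₀ = 3.1416×0.98229×0.35661 + 0.18738×0.93425×0.00000 = 1.100485 + 0.000000 = 1.100485.
Q̄ = (S₀/π) × [bracket] = (1361/π) × 1.100485 = 476.8 W/m².

Q̄ ≈ 477 W/m²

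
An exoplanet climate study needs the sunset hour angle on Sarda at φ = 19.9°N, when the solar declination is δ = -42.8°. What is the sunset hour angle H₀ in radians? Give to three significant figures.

H₀ = 1.23 rad

cos H₀ = −tan φ · tan δ = −tan(+19.9°) × tan(-42.800°) = 0.3352, so H₀ = 1.2290 rad = 70.41°.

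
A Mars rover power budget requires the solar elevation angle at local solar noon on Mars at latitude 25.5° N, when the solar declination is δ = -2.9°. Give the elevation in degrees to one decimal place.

61.6°

At local noon the hour angle is zero, so the zenith angle equals |ϕ − δ| = |+25.5° − (-2.900°)| = 28.400°.
Elevation = 90° − 28.400° = 61.6°.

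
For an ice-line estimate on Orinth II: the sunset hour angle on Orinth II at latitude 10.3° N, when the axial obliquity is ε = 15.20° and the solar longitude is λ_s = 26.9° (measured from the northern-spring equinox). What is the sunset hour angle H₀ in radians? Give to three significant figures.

H₀ = 1.59 rad

Solar declination: sin δ = sin ε · sin λ_s = sin 15.20° × sin 26.9° = 0.11862, so δ = +6.813°.
cos H₀ = −tan φ · tan δ = −tan(+10.3°) × tan(+6.813°) = -0.0217, so H₀ = 1.5925 rad = 91.24°.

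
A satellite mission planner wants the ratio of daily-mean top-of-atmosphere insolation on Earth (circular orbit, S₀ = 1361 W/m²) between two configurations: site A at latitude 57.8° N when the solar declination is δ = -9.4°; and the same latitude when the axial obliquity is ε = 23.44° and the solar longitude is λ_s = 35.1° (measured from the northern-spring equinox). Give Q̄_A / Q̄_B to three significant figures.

Q̄_A / Q̄_B ≈ 0.380

— Configuration A (φ=+57.8°):
cos H₀ = −tan(+57.8°) tan(-9.400°) = 0.2629, H₀ = 1.3048 rad.
Bracket: H₀ sin φ sin δ + cos φ cos δ sin H₀ = 1.3048×0.84619×-0.16333 + 0.53288×0.98657×0.96483 = -0.180334 + 0.507234 = 0.326900.
Q̄ = (S₀/π) × [bracket] = (1361/π) × 0.326900 = 141.62 W/m².
— Configuration B (φ=+57.8°):
Solar declination: sin δ = sin ε · sin λ_s = sin 23.44° × sin 35.1° = 0.22873, so δ = +13.222°.
cos H₀ = −tan(+57.8°) tan(+13.222°) = -0.3731, H₀ = 1.9532 rad.
Bracket: H₀ sin φ sin δ + cos φ cos δ sin H₀ = 1.9532×0.84619×0.22873 + 0.53288×0.97349×0.92779 = 0.378040 + 0.481294 = 0.859334.
Q̄ = (S₀/π) × [bracket] = (1361/π) × 0.859334 = 372.28 W/m².
Ratio Q̄_A / Q̄_B = 141.62 / 372.28 = 0.3804.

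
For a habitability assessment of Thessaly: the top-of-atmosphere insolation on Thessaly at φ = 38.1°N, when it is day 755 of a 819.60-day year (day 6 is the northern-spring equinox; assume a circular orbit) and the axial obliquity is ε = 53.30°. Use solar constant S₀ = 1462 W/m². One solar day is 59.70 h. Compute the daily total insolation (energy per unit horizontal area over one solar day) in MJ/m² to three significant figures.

36.2 MJ/m²

Solar longitude: λ_s = 360° × (755 − 6)/819.60 = 328.990°.
sin δ = sin 53.30° × sin 328.990° = -0.41307, so δ = -24.398°.
cos H₀ = −tan(+38.1°) tan(-24.398°) = 0.3556, H₀ = 1.2072 rad.
Bracket: H₀ sin φ sin δ + cos φ cos δ sin H₀ = 1.2072×0.61704×-0.41307 + 0.78694×0.91070×0.93462 = -0.307692 + 0.669811 = 0.362119.
Q̄ = (S₀/π) × [bracket] = (1462/π) × 0.362119 = 168.52 W/m².
Daily total = Q̄ × 59.70 h × 3600 s/h = 168.52 × 59.70 × 3600 / 10⁶ = 36.22 MJ/m².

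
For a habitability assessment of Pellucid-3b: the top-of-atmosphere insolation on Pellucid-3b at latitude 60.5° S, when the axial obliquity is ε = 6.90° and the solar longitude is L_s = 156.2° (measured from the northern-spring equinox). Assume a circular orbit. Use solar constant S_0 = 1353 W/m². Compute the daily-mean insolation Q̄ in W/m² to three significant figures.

Q̄ ≈ 184 W/m²

Solar declination: sin δ = sin ε · sin L_s = sin 6.90° × sin 156.2° = 0.04848, so δ = +2.779°.
cos h₀ = −tan(-60.5°) tan(+2.779°) = 0.0858, h₀ = 1.4849 rad.
Bracket: h₀ sin ϕ sin δ + cos ϕ cos δ sin h₀ = 1.4849×-0.87036×0.04848 + 0.49242×0.99882×0.99631 = -0.062655 + 0.490024 = 0.427369.
Q̄ = (S_0/π) × [bracket] = (1353/π) × 0.427369 = 184.1 W/m².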